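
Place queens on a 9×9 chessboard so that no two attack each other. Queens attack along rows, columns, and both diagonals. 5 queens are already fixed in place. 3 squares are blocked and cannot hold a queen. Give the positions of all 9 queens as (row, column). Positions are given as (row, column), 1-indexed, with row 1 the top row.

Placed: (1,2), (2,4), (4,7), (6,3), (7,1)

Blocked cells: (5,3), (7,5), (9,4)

Row 3: attacked by (1,2)→{2,4}; (2,4)→{3,4,5}; (4,7)→{6,7,8}; (6,3)→{3,6}; (7,1)→{1,5}. Safe: 9. Place at column 9.
Row 5: attacked by (1,2)→{2,6}; (2,4)→{1,4,7}; (3,9)→{7,9}; (4,7)→{6,7,8}; (6,3)→{2,3,4}; (7,1)→{1,3}. Blocked: 3. Safe: 5. Place at column 5.
Row 8: attacked by (1,2)→{2,9}; (2,4)→{4}; (3,9)→{4,9}; (4,7)→{3,7}; (5,5)→{2,5,8}; (6,3)→{1,3,5}; (7,1)→{1,2}. Safe: 6. Place at column 6.
Row 9: attacked by (1,2)→{2}; (2,4)→{4}; (3,9)→{3,9}; (4,7)→{2,7}; (5,5)→{1,5,9}; (6,3)→{3,6}; (7,1)→{1,3}; (8,6)→{5,6,7}. Blocked: 4. Safe: 8. Place at column 8.
Columns [2, 4, 9, 7, 5, 3, 1, 6, 8], r−c [-1, -2, -6, -3, 0, 3, 6, 2, 1], r+c [3, 6, 12, 11, 10, 9, 8, 14, 17] are all distinct, so no two queens attack.

(1,2) (2,4) (3,9) (4,7) (5,5) (6,3) (7,1) (8,6) (9,8)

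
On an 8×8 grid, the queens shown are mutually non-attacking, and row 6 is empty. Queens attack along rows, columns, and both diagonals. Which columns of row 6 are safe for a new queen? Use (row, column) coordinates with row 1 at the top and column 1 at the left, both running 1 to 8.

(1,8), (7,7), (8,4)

columns 1, 5

(1,8) attacks row 6 at column 8 and diagonals 3.
(7,7) attacks row 6 at column 7 and diagonals 6, 8.
(8,4) attacks row 6 at column 4 and diagonals 2, 6.
Attacked columns: {2, 3, 4, 6, 7, 8}. Safe: {1, 5}.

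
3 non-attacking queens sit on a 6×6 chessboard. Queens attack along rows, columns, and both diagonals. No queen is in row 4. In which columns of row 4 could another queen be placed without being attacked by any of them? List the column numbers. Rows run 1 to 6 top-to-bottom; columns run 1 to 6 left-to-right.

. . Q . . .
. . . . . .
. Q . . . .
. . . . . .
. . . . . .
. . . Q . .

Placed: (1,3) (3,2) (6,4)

(1,3) attacks row 4 at column 3 and diagonals 6.
(3,2) attacks row 4 at column 2 and diagonals 1, 3.
(6,4) attacks row 4 at column 4 and diagonals 2, 6.
Attacked columns: {1, 2, 3, 4, 6}. Safe: {5}.

columns 5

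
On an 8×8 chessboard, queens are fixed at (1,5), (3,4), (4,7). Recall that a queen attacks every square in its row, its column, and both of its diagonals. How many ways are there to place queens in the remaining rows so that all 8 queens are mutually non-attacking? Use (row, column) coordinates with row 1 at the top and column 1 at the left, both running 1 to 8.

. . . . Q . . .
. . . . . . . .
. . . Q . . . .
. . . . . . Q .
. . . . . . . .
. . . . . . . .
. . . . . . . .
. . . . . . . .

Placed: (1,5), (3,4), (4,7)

Branch on row 2: col 1 → 0; col 2 → 1; col 8 → 0.
Sum: 0 + 1 + 0 = 1.

1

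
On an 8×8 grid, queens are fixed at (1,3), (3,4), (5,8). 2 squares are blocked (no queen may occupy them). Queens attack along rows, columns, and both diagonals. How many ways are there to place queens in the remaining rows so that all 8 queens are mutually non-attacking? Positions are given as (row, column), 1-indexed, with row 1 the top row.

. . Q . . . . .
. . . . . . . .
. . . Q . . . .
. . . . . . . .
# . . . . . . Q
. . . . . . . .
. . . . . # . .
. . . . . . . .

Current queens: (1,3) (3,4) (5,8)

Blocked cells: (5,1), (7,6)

2

Branch on row 2: col 1 → 0; col 6 → 2; col 7 → 0.
Sum: 0 + 2 + 0 = 2.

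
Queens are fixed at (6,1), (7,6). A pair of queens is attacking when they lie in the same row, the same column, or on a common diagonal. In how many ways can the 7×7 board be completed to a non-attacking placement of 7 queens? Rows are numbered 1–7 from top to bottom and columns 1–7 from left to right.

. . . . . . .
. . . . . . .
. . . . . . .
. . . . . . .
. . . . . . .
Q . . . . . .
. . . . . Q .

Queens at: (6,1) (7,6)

Branch on row 1: col 2 → 0; col 3 → 0; col 4 → 1; col 5 → 0; col 7 → 0.
Sum: 0 + 0 + 1 + 0 + 0 = 1.

1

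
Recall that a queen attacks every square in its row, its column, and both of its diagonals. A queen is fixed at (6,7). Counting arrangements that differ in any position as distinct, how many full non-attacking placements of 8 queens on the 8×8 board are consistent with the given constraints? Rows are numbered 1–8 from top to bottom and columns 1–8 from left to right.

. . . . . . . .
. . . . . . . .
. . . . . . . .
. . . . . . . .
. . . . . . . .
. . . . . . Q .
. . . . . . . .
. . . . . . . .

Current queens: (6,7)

Branch on row 1: col 1 → 1; col 3 → 4; col 4 → 3; col 5 → 3; col 6 → 2; col 8 → 1.
Sum: 1 + 4 + 3 + 3 + 2 + 1 = 14.

14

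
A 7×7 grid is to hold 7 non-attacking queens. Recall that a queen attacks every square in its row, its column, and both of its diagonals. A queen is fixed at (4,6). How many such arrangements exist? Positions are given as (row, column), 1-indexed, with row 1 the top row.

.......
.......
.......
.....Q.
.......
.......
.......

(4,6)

Branch on row 1: col 1 → 1; col 2 → 0; col 4 → 2; col 5 → 2; col 7 → 1.
Sum: 1 + 0 + 2 + 2 + 1 = 6.

6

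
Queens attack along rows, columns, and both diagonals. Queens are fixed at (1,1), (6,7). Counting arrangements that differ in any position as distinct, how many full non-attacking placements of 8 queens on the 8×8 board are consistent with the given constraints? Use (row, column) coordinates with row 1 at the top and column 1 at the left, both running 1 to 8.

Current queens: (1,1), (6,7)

1

Branch on row 2: col 4 → 0; col 5 → 1; col 6 → 0; col 8 → 0.
Sum: 0 + 1 + 0 + 0 = 1.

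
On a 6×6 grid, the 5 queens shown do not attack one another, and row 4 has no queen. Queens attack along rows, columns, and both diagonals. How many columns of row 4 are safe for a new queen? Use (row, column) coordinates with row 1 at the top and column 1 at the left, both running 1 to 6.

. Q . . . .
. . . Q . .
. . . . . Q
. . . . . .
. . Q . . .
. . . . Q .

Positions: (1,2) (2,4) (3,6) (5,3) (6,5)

1

(1,2) attacks row 4 at column 2 and diagonals 5.
(2,4) attacks row 4 at column 4 and diagonals 2, 6.
(3,6) attacks row 4 at column 6 and diagonals 5.
(5,3) attacks row 4 at column 3 and diagonals 2, 4.
(6,5) attacks row 4 at column 5 and diagonals 3.
Attacked columns: {2, 3, 4, 5, 6}. Safe: {1}.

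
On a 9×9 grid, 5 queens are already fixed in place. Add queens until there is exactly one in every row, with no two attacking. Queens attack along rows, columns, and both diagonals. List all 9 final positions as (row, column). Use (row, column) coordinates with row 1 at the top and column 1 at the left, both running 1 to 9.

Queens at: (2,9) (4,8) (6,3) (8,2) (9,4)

Row 1: attacked by (2,9)→{8,9}; (4,8)→{5,8}; (6,3)→{3,8}; (8,2)→{2,9}; (9,4)→{4}. Safe: 1, 6, 7. Place at column 6.
Row 3: attacked by (1,6)→{4,6,8}; (2,9)→{8,9}; (4,8)→{7,8,9}; (6,3)→{3,6}; (8,2)→{2,7}; (9,4)→{4}. Safe: 1, 5. Place at column 5.
Row 5: attacked by (1,6)→{2,6}; (2,9)→{6,9}; (3,5)→{3,5,7}; (4,8)→{7,8,9}; (6,3)→{2,3,4}; (8,2)→{2,5}; (9,4)→{4,8}. Safe: 1. Place at column 1.
Row 7: attacked by (1,6)→{6}; (2,9)→{4,9}; (3,5)→{1,5,9}; (4,8)→{5,8}; (5,1)→{1,3}; (6,3)→{2,3,4}; (8,2)→{1,2,3}; (9,4)→{2,4,6}. Safe: 7. Place at column 7.
Columns [6, 9, 5, 8, 1, 3, 7, 2, 4], r−c [-5, -7, -2, -4, 4, 3, 0, 6, 5], r+c [7, 11, 8, 12, 6, 9, 14, 10, 13] are all distinct, so no two queens attack.

(1,6) (2,9) (3,5) (4,8) (5,1) (6,3) (7,7) (8,2) (9,4)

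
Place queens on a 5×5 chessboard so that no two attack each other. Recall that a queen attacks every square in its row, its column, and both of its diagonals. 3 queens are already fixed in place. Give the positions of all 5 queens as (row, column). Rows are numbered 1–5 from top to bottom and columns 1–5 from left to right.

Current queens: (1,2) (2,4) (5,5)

Row 3: attacked by (1,2)→{2,4}; (2,4)→{3,4,5}; (5,5)→{3,5}. Safe: 1. Place at column 1.
Row 4: attacked by (1,2)→{2,5}; (2,4)→{2,4}; (3,1)→{1,2}; (5,5)→{4,5}. Safe: 3. Place at column 3.
Columns [2, 4, 1, 3, 5], r−c [-1, -2, 2, 1, 0], r+c [3, 6, 4, 7, 10] are all distinct, so no two queens attack.

(1,2) (2,4) (3,1) (4,3) (5,5)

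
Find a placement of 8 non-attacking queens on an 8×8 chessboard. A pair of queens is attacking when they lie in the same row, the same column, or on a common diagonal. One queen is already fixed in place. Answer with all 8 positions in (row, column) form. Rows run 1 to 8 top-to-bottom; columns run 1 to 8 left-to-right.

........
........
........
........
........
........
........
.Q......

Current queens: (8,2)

(1,4) (2,1) (3,5) (4,8) (5,6) (6,3) (7,7) (8,2)

Row 1: attacked by (8,2)→{2}. Safe: 1, 3, 4, 5, 6, 7, 8. Place at column 4.
Row 2: attacked by (1,4)→{3,4,5}; (8,2)→{2,8}. Safe: 1, 6, 7. Place at column 1.
Row 3: attacked by (1,4)→{2,4,6}; (2,1)→{1,2}; (8,2)→{2,7}. Safe: 3, 5, 8. Place at column 5.
Row 4: attacked by (1,4)→{1,4,7}; (2,1)→{1,3}; (3,5)→{4,5,6}; (8,2)→{2,6}. Safe: 8. Place at column 8.
Row 5: attacked by (1,4)→{4,8}; (2,1)→{1,4}; (3,5)→{3,5,7}; (4,8)→{7,8}; (8,2)→{2,5}. Safe: 6. Place at column 6.
Row 6: attacked by (1,4)→{4}; (2,1)→{1,5}; (3,5)→{2,5,8}; (4,8)→{6,8}; (5,6)→{5,6,7}; (8,2)→{2,4}. Safe: 3. Place at column 3.
Row 7: attacked by (1,4)→{4}; (2,1)→{1,6}; (3,5)→{1,5}; (4,8)→{5,8}; (5,6)→{4,6,8}; (6,3)→{2,3,4}; (8,2)→{1,2,3}. Safe: 7. Place at column 7.
Columns [4, 1, 5, 8, 6, 3, 7, 2], r−c [-3, 1, -2, -4, -1, 3, 0, 6], r+c [5, 3, 8, 12, 11, 9, 14, 10] are all distinct, so no two queens attack.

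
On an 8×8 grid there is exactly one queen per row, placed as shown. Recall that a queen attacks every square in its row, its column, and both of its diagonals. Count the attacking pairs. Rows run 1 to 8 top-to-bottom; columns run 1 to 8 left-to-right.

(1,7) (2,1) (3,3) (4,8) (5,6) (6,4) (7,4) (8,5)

3

Same column: (6,4)–(7,4) (column 4).
Same diagonal: (5,6)–(7,4) (|5−7| = |6−4| = 2); (7,4)–(8,5) (|7−8| = |4−5| = 1).
Total attacking pairs: 3.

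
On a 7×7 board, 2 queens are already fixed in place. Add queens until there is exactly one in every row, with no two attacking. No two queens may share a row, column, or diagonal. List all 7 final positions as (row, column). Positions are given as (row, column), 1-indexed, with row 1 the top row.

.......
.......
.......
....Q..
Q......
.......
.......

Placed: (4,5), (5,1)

(1,3) (2,6) (3,2) (4,5) (5,1) (6,4) (7,7)

Row 1: attacked by (4,5)→{2,5}; (5,1)→{1,5}. Safe: 3, 4, 6, 7. Place at column 3.
Row 2: attacked by (1,3)→{2,3,4}; (4,5)→{3,5,7}; (5,1)→{1,4}. Safe: 6. Place at column 6.
Row 3: attacked by (1,3)→{1,3,5}; (2,6)→{5,6,7}; (4,5)→{4,5,6}; (5,1)→{1,3}. Safe: 2. Place at column 2.
Row 6: attacked by (1,3)→{3}; (2,6)→{2,6}; (3,2)→{2,5}; (4,5)→{3,5,7}; (5,1)→{1,2}. Safe: 4. Place at column 4.
Row 7: attacked by (1,3)→{3}; (2,6)→{1,6}; (3,2)→{2,6}; (4,5)→{2,5}; (5,1)→{1,3}; (6,4)→{3,4,5}. Safe: 7. Place at column 7.
Columns [3, 6, 2, 5, 1, 4, 7], r−c [-2, -4, 1, -1, 4, 2, 0], r+c [4, 8, 5, 9, 6, 10, 14] are all distinct, so no two queens attack.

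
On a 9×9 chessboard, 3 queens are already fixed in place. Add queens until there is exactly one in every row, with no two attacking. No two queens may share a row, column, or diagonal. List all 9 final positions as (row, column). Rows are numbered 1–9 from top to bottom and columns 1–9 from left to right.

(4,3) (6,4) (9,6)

Row 1: attacked by (4,3)→{3,6}; (6,4)→{4,9}; (9,6)→{6}. Safe: 1, 2, 5, 7, 8. Place at column 2.
Row 2: attacked by (1,2)→{1,2,3}; (4,3)→{1,3,5}; (6,4)→{4,8}; (9,6)→{6}. Safe: 7, 9. Place at column 9.
Row 3: attacked by (1,2)→{2,4}; (2,9)→{8,9}; (4,3)→{2,3,4}; (6,4)→{1,4,7}; (9,6)→{6}. Safe: 5. Place at column 5.
Row 5: attacked by (1,2)→{2,6}; (2,9)→{6,9}; (3,5)→{3,5,7}; (4,3)→{2,3,4}; (6,4)→{3,4,5}; (9,6)→{2,6}. Safe: 1, 8. Place at column 8.
Row 7: attacked by (1,2)→{2,8}; (2,9)→{4,9}; (3,5)→{1,5,9}; (4,3)→{3,6}; (5,8)→{6,8}; (6,4)→{3,4,5}; (9,6)→{4,6,8}. Safe: 7. Place at column 7.
Row 8: attacked by (1,2)→{2,9}; (2,9)→{3,9}; (3,5)→{5}; (4,3)→{3,7}; (5,8)→{5,8}; (6,4)→{2,4,6}; (7,7)→{6,7,8}; (9,6)→{5,6,7}. Safe: 1. Place at column 1.
Columns [2, 9, 5, 3, 8, 4, 7, 1, 6], r−c [-1, -7, -2, 1, -3, 2, 0, 7, 3], r+c [3, 11, 8, 7, 13, 10, 14, 9, 15] are all distinct, so no two queens attack.

(1,2) (2,9) (3,5) (4,3) (5,8) (6,4) (7,7) (8,1) (9,6)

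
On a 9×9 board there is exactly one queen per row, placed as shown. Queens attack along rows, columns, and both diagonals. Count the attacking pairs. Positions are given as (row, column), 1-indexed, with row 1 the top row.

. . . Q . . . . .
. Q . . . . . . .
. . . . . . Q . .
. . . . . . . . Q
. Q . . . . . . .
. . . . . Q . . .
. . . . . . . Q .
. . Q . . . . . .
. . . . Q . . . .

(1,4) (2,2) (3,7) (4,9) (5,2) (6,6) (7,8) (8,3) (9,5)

2

Same column: (2,2)–(5,2) (column 2).
Same diagonal: (2,2)–(6,6) (|2−6| = |2−6| = 4).
Total attacking pairs: 2.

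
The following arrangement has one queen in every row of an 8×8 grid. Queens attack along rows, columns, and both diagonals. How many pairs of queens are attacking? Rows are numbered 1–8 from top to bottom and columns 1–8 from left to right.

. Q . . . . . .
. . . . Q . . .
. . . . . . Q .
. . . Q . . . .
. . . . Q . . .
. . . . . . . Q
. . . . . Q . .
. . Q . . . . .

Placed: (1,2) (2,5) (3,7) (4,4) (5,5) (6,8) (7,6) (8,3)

Same column: (2,5)–(5,5) (column 5).
Same diagonal: (3,7)–(5,5) (|3−5| = |7−5| = 2); (4,4)–(5,5) (|4−5| = |4−5| = 1).
Total attacking pairs: 3.

3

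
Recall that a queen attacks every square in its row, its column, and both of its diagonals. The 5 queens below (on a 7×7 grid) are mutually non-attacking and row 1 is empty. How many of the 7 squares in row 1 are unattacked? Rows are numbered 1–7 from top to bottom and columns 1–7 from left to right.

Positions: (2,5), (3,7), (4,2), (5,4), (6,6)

1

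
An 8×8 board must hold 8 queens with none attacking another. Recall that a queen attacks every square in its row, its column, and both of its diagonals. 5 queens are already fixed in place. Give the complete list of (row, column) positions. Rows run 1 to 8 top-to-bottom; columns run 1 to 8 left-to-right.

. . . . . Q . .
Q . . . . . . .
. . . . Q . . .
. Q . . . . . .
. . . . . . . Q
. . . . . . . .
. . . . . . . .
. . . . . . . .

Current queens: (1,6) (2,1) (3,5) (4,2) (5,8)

Row 6: attacked by (1,6)→{1,6}; (2,1)→{1,5}; (3,5)→{2,5,8}; (4,2)→{2,4}; (5,8)→{7,8}. Safe: 3. Place at column 3.
Row 7: attacked by (1,6)→{6}; (2,1)→{1,6}; (3,5)→{1,5}; (4,2)→{2,5}; (5,8)→{6,8}; (6,3)→{2,3,4}. Safe: 7. Place at column 7.
Row 8: attacked by (1,6)→{6}; (2,1)→{1,7}; (3,5)→{5}; (4,2)→{2,6}; (5,8)→{5,8}; (6,3)→{1,3,5}; (7,7)→{6,7,8}. Safe: 4. Place at column 4.
Columns [6, 1, 5, 2, 8, 3, 7, 4], r−c [-5, 1, -2, 2, -3, 3, 0, 4], r+c [7, 3, 8, 6, 13, 9, 14, 12] are all distinct, so no two queens attack.

(1,6) (2,1) (3,5) (4,2) (5,8) (6,3) (7,7) (8,4)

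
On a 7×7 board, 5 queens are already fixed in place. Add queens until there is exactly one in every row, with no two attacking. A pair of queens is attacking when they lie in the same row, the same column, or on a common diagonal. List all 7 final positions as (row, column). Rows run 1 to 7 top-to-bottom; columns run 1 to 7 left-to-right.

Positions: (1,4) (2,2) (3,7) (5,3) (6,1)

(1,4) (2,2) (3,7) (4,5) (5,3) (6,1) (7,6)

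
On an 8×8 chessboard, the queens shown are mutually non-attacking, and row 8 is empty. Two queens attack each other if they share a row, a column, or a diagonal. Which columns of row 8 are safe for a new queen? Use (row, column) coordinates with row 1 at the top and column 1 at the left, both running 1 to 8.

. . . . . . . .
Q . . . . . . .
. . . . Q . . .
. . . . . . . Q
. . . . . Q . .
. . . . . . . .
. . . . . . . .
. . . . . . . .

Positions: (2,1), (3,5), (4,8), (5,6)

columns 2

(2,1) attacks row 8 at column 1 and diagonals 7.
(3,5) attacks row 8 at column 5.
(4,8) attacks row 8 at column 8 and diagonals 4.
(5,6) attacks row 8 at column 6 and diagonals 3.
Attacked columns: {1, 3, 4, 5, 6, 7, 8}. Safe: {2}.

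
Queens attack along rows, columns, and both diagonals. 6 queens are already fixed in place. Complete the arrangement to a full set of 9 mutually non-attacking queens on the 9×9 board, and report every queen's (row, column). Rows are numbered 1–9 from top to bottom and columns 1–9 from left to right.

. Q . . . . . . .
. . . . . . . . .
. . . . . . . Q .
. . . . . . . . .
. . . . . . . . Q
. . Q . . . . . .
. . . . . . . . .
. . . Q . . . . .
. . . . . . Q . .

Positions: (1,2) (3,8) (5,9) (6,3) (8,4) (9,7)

Row 2: attacked by (1,2)→{1,2,3}; (3,8)→{7,8,9}; (5,9)→{6,9}; (6,3)→{3,7}; (8,4)→{4}; (9,7)→{7}. Safe: 5. Place at column 5.
Row 4: attacked by (1,2)→{2,5}; (2,5)→{3,5,7}; (3,8)→{7,8,9}; (5,9)→{8,9}; (6,3)→{1,3,5}; (8,4)→{4,8}; (9,7)→{2,7}. Safe: 6. Place at column 6.
Row 7: attacked by (1,2)→{2,8}; (2,5)→{5}; (3,8)→{4,8}; (4,6)→{3,6,9}; (5,9)→{7,9}; (6,3)→{2,3,4}; (8,4)→{3,4,5}; (9,7)→{5,7,9}. Safe: 1. Place at column 1.
Columns [2, 5, 8, 6, 9, 3, 1, 4, 7], r−c [-1, -3, -5, -2, -4, 3, 6, 4, 2], r+c [3, 7, 11, 10, 14, 9, 8, 12, 16] are all distinct, so no two queens attack.

(1,2) (2,5) (3,8) (4,6) (5,9) (6,3) (7,1) (8,4) (9,7)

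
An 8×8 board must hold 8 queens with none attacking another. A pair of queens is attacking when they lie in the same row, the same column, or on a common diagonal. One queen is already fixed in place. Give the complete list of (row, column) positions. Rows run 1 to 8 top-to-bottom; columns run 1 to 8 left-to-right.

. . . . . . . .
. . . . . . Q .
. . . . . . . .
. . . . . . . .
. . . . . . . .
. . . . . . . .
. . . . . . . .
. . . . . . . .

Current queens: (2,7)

Row 1: attacked by (2,7)→{6,7,8}. Safe: 1, 2, 3, 4, 5. Place at column 1.
Row 3: attacked by (1,1)→{1,3}; (2,7)→{6,7,8}. Safe: 2, 4, 5. Place at column 4.
Row 4: attacked by (1,1)→{1,4}; (2,7)→{5,7}; (3,4)→{3,4,5}. Safe: 2, 6, 8. Place at column 6.
Row 5: attacked by (1,1)→{1,5}; (2,7)→{4,7}; (3,4)→{2,4,6}; (4,6)→{5,6,7}. Safe: 3, 8. Place at column 8.
Row 6: attacked by (1,1)→{1,6}; (2,7)→{3,7}; (3,4)→{1,4,7}; (4,6)→{4,6,8}; (5,8)→{7,8}. Safe: 2, 5. Place at column 2.
Row 7: attacked by (1,1)→{1,7}; (2,7)→{2,7}; (3,4)→{4,8}; (4,6)→{3,6}; (5,8)→{6,8}; (6,2)→{1,2,3}. Safe: 5. Place at column 5.
Row 8: attacked by (1,1)→{1,8}; (2,7)→{1,7}; (3,4)→{4}; (4,6)→{2,6}; (5,8)→{5,8}; (6,2)→{2,4}; (7,5)→{4,5,6}. Safe: 3. Place at column 3.
Columns [1, 7, 4, 6, 8, 2, 5, 3], r−c [0, -5, -1, -2, -3, 4, 2, 5], r+c [2, 9, 7, 10, 13, 8, 12, 11] are all distinct, so no two queens attack.

(1,1) (2,7) (3,4) (4,6) (5,8) (6,2) (7,5) (8,3)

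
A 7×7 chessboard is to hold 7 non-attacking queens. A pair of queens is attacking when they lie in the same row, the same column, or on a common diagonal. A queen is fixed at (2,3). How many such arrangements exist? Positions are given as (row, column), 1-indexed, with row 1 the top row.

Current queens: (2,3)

Branch on row 1: col 1 → 1; col 5 → 1; col 6 → 3; col 7 → 1.
Sum: 1 + 1 + 3 + 1 = 6.

6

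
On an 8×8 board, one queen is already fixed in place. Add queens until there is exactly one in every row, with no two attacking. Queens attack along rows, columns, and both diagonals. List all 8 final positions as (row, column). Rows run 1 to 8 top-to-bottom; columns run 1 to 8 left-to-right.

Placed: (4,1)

(1,2) (2,5) (3,7) (4,1) (5,3) (6,8) (7,6) (8,4)

Row 1: attacked by (4,1)→{1,4}. Safe: 2, 3, 5, 6, 7, 8. Place at column 2.
Row 2: attacked by (1,2)→{1,2,3}; (4,1)→{1,3}. Safe: 4, 5, 6, 7, 8. Place at column 5.
Row 3: attacked by (1,2)→{2,4}; (2,5)→{4,5,6}; (4,1)→{1,2}. Safe: 3, 7, 8. Place at column 7.
Row 5: attacked by (1,2)→{2,6}; (2,5)→{2,5,8}; (3,7)→{5,7}; (4,1)→{1,2}. Safe: 3, 4. Place at column 3.
Row 6: attacked by (1,2)→{2,7}; (2,5)→{1,5}; (3,7)→{4,7}; (4,1)→{1,3}; (5,3)→{2,3,4}. Safe: 6, 8. Place at column 8.
Row 7: attacked by (1,2)→{2,8}; (2,5)→{5}; (3,7)→{3,7}; (4,1)→{1,4}; (5,3)→{1,3,5}; (6,8)→{7,8}. Safe: 6. Place at column 6.
Row 8: attacked by (1,2)→{2}; (2,5)→{5}; (3,7)→{2,7}; (4,1)→{1,5}; (5,3)→{3,6}; (6,8)→{6,8}; (7,6)→{5,6,7}. Safe: 4. Place at column 4.
Columns [2, 5, 7, 1, 3, 8, 6, 4], r−c [-1, -3, -4, 3, 2, -2, 1, 4], r+c [3, 7, 10, 5, 8, 14, 13, 12] are all distinct, so no two queens attack.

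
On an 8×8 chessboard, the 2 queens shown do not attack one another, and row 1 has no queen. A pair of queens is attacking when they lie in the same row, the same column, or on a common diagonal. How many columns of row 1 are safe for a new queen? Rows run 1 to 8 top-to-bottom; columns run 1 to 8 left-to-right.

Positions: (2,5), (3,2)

(2,5) attacks row 1 at column 5 and diagonals 4, 6.
(3,2) attacks row 1 at column 2 and diagonals 4.
Attacked columns: {2, 4, 5, 6}. Safe: {1, 3, 7, 8}.

4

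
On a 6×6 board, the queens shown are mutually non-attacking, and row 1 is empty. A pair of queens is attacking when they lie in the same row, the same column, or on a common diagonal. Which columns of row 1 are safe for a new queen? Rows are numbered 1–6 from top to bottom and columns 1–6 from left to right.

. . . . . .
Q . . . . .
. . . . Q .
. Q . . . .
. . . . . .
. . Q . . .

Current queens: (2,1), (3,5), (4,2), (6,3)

columns 4, 6

(2,1) attacks row 1 at column 1 and diagonals 2.
(3,5) attacks row 1 at column 5 and diagonals 3.
(4,2) attacks row 1 at column 2 and diagonals 5.
(6,3) attacks row 1 at column 3.
Attacked columns: {1, 2, 3, 5}. Safe: {4, 6}.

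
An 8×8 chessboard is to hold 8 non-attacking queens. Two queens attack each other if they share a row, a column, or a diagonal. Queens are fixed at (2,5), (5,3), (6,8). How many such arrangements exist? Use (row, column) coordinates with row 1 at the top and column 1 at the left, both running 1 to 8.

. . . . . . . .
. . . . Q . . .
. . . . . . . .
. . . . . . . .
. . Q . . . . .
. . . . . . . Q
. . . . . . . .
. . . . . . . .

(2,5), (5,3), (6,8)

Branch on row 1: col 1 → 0; col 2 → 1.
Sum: 0 + 1 = 1.

1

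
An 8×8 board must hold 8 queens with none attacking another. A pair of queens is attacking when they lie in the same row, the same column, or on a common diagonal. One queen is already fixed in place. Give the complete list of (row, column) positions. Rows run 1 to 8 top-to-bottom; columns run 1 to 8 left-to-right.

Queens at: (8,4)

Row 1: attacked by (8,4)→{4}. Safe: 1, 2, 3, 5, 6, 7, 8. Place at column 7.
Row 2: attacked by (1,7)→{6,7,8}; (8,4)→{4}. Safe: 1, 2, 3, 5. Place at column 3.
Row 3: attacked by (1,7)→{5,7}; (2,3)→{2,3,4}; (8,4)→{4}. Safe: 1, 6, 8. Place at column 8.
Row 4: attacked by (1,7)→{4,7}; (2,3)→{1,3,5}; (3,8)→{7,8}; (8,4)→{4,8}. Safe: 2, 6. Place at column 2.
Row 5: attacked by (1,7)→{3,7}; (2,3)→{3,6}; (3,8)→{6,8}; (4,2)→{1,2,3}; (8,4)→{1,4,7}. Safe: 5. Place at column 5.
Row 6: attacked by (1,7)→{2,7}; (2,3)→{3,7}; (3,8)→{5,8}; (4,2)→{2,4}; (5,5)→{4,5,6}; (8,4)→{2,4,6}. Safe: 1. Place at column 1.
Row 7: attacked by (1,7)→{1,7}; (2,3)→{3,8}; (3,8)→{4,8}; (4,2)→{2,5}; (5,5)→{3,5,7}; (6,1)→{1,2}; (8,4)→{3,4,5}. Safe: 6. Place at column 6.
Columns [7, 3, 8, 2, 5, 1, 6, 4], r−c [-6, -1, -5, 2, 0, 5, 1, 4], r+c [8, 5, 11, 6, 10, 7, 13, 12] are all distinct, so no two queens attack.

(1,7) (2,3) (3,8) (4,2) (5,5) (6,1) (7,6) (8,4)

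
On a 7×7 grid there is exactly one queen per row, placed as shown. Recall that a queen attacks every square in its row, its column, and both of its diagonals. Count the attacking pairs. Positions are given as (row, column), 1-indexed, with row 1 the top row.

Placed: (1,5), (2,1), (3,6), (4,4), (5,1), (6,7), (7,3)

Same column: (2,1)–(5,1) (column 1).
Same diagonal: (1,5)–(5,1) (|1−5| = |5−1| = 4); (5,1)–(7,3) (|5−7| = |1−3| = 2).
Total attacking pairs: 3.

3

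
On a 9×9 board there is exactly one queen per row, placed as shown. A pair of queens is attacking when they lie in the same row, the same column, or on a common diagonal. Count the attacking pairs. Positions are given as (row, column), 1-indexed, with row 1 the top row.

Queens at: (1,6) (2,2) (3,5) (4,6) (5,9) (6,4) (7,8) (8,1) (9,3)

3

Same column: (1,6)–(4,6) (column 6).
Same diagonal: (3,5)–(4,6) (|3−4| = |5−6| = 1); (4,6)–(6,4) (|4−6| = |6−4| = 2).
Total attacking pairs: 3.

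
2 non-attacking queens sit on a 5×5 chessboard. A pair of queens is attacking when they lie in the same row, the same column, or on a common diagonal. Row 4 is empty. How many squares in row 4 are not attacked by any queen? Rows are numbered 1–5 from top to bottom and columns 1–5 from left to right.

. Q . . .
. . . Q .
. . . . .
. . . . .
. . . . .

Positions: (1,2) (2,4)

2

(1,2) attacks row 4 at column 2 and diagonals 5.
(2,4) attacks row 4 at column 4 and diagonals 2.
Attacked columns: {2, 4, 5}. Safe: {1, 3}.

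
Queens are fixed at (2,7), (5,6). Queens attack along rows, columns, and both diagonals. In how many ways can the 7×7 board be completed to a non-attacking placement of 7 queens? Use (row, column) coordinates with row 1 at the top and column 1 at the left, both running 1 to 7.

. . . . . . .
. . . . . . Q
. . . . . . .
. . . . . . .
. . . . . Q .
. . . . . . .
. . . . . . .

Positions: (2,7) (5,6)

Branch on row 1: col 1 → 0; col 3 → 1; col 4 → 1; col 5 → 1.
Sum: 0 + 1 + 1 + 1 = 3.

3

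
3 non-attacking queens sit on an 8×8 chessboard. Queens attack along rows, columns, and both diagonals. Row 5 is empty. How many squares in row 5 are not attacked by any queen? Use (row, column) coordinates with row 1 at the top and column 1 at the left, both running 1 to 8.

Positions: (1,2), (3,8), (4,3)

3

(1,2) attacks row 5 at column 2 and diagonals 6.
(3,8) attacks row 5 at column 8 and diagonals 6.
(4,3) attacks row 5 at column 3 and diagonals 2, 4.
Attacked columns: {2, 3, 4, 6, 8}. Safe: {1, 5, 7}.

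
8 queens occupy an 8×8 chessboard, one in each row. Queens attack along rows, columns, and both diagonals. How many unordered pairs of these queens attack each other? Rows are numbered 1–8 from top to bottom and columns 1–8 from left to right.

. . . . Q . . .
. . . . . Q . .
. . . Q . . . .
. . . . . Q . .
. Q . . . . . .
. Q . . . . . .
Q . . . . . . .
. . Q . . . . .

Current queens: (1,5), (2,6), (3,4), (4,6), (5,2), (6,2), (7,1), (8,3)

7

Same column: (2,6)–(4,6) (column 6); (5,2)–(6,2) (column 2).
Same diagonal: (1,5)–(2,6) (|1−2| = |5−6| = 1); (2,6)–(6,2) (|2−6| = |6−2| = 4); (2,6)–(7,1) (|2−7| = |6−1| = 5); (3,4)–(5,2) (|3−5| = |4−2| = 2); (6,2)–(7,1) (|6−7| = |2−1| = 1).
Total attacking pairs: 7.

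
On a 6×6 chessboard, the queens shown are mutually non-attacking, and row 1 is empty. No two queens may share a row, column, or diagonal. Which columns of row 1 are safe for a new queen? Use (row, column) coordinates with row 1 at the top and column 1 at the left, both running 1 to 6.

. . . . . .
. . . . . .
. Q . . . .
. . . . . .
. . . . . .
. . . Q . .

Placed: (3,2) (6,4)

(3,2) attacks row 1 at column 2 and diagonals 4.
(6,4) attacks row 1 at column 4.
Attacked columns: {2, 4}. Safe: {1, 3, 5, 6}.

columns 1, 3, 5, 6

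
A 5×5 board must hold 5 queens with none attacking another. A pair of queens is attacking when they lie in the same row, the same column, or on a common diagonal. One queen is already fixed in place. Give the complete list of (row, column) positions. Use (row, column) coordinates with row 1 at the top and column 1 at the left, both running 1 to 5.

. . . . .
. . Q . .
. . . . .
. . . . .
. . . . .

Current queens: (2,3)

(1,1) (2,3) (3,5) (4,2) (5,4)

Row 1: attacked by (2,3)→{2,3,4}. Safe: 1, 5. Place at column 1.
Row 3: attacked by (1,1)→{1,3}; (2,3)→{2,3,4}. Safe: 5. Place at column 5.
Row 4: attacked by (1,1)→{1,4}; (2,3)→{1,3,5}; (3,5)→{4,5}. Safe: 2. Place at column 2.
Row 5: attacked by (1,1)→{1,5}; (2,3)→{3}; (3,5)→{3,5}; (4,2)→{1,2,3}. Safe: 4. Place at column 4.
Columns [1, 3, 5, 2, 4], r−c [0, -1, -2, 2, 1], r+c [2, 5, 8, 6, 9] are all distinct, so no two queens attack.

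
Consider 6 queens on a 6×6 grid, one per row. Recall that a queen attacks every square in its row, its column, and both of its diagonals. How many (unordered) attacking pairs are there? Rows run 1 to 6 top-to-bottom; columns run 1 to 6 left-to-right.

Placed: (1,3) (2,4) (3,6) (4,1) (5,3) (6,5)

Same column: (1,3)–(5,3) (column 3).
Same diagonal: (1,3)–(2,4) (|1−2| = |3−4| = 1).
Total attacking pairs: 2.

2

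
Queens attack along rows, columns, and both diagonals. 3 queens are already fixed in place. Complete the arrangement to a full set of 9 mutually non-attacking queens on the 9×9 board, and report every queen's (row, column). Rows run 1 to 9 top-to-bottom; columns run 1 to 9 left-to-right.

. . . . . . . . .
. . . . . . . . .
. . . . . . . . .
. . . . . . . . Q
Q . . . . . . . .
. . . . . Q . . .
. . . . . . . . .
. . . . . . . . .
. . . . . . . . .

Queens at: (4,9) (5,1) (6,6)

(1,8) (2,3) (3,5) (4,9) (5,1) (6,6) (7,4) (8,2) (9,7)

Row 1: attacked by (4,9)→{6,9}; (5,1)→{1,5}; (6,6)→{1,6}. Safe: 2, 3, 4, 7, 8. Place at column 8.
Row 2: attacked by (1,8)→{7,8,9}; (4,9)→{7,9}; (5,1)→{1,4}; (6,6)→{2,6}. Safe: 3, 5. Place at column 3.
Row 3: attacked by (1,8)→{6,8}; (2,3)→{2,3,4}; (4,9)→{8,9}; (5,1)→{1,3}; (6,6)→{3,6,9}. Safe: 5, 7. Place at column 5.
Row 7: attacked by (1,8)→{2,8}; (2,3)→{3,8}; (3,5)→{1,5,9}; (4,9)→{6,9}; (5,1)→{1,3}; (6,6)→{5,6,7}. Safe: 4. Place at column 4.
Row 8: attacked by (1,8)→{1,8}; (2,3)→{3,9}; (3,5)→{5}; (4,9)→{5,9}; (5,1)→{1,4}; (6,6)→{4,6,8}; (7,4)→{3,4,5}. Safe: 2, 7. Place at column 2.
Row 9: attacked by (1,8)→{8}; (2,3)→{3}; (3,5)→{5}; (4,9)→{4,9}; (5,1)→{1,5}; (6,6)→{3,6,9}; (7,4)→{2,4,6}; (8,2)→{1,2,3}. Safe: 7. Place at column 7.
Columns [8, 3, 5, 9, 1, 6, 4, 2, 7], r−c [-7, -1, -2, -5, 4, 0, 3, 6, 2], r+c [9, 5, 8, 13, 6, 12, 11, 10, 16] are all distinct, so no two queens attack.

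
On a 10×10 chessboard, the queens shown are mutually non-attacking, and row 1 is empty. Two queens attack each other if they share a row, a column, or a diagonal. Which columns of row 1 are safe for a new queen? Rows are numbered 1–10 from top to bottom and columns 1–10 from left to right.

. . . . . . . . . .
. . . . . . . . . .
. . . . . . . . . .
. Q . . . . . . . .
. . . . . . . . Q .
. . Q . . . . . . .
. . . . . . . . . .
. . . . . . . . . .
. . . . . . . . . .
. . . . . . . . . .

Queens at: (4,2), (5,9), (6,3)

(4,2) attacks row 1 at column 2 and diagonals 5.
(5,9) attacks row 1 at column 9 and diagonals 5.
(6,3) attacks row 1 at column 3 and diagonals 8.
Attacked columns: {2, 3, 5, 8, 9}. Safe: {1, 4, 6, 7, 10}.

columns 1, 4, 6, 7, 10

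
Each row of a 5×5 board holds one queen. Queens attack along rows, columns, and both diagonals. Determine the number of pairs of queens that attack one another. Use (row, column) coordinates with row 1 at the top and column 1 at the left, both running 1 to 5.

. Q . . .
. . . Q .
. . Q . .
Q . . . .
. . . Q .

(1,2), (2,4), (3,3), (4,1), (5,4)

2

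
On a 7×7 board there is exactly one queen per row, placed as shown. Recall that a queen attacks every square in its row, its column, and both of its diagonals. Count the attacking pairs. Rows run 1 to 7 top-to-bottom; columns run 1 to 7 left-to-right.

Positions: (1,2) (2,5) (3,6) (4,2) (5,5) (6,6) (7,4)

Same column: (1,2)–(4,2) (column 2); (2,5)–(5,5) (column 5); (3,6)–(6,6) (column 6).
Same diagonal: (2,5)–(3,6) (|2−3| = |5−6| = 1); (5,5)–(6,6) (|5−6| = |5−6| = 1).
Total attacking pairs: 5.

5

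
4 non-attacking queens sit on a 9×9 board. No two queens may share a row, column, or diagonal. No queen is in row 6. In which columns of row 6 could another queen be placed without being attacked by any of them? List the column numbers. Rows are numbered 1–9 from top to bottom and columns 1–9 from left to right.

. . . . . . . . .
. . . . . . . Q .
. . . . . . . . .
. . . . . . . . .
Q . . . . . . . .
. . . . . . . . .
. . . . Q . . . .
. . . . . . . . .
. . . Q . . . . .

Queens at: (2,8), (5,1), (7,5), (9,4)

columns 3, 9

(2,8) attacks row 6 at column 8 and diagonals 4.
(5,1) attacks row 6 at column 1 and diagonals 2.
(7,5) attacks row 6 at column 5 and diagonals 4, 6.
(9,4) attacks row 6 at column 4 and diagonals 1, 7.
Attacked columns: {1, 2, 4, 5, 6, 7, 8}. Safe: {3, 9}.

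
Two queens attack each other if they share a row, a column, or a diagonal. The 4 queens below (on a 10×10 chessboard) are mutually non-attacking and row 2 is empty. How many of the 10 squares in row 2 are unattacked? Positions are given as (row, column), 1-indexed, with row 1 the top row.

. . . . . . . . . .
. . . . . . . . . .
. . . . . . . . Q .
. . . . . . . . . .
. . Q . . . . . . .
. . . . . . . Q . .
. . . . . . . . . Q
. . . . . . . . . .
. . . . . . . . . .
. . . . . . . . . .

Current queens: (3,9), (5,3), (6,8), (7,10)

3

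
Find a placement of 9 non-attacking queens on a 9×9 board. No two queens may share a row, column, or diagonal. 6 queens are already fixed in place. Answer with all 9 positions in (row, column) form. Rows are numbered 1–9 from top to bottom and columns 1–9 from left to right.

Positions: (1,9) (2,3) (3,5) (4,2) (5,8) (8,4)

(1,9) (2,3) (3,5) (4,2) (5,8) (6,1) (7,7) (8,4) (9,6)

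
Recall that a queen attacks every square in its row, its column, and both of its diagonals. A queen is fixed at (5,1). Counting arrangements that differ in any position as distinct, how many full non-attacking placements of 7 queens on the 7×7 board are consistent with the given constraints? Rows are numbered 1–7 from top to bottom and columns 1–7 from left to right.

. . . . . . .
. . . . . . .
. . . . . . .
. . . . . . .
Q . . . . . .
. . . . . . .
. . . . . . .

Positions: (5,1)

Branch on row 1: col 2 → 2; col 3 → 1; col 4 → 0; col 6 → 2; col 7 → 1.
Sum: 2 + 1 + 0 + 2 + 1 = 6.

6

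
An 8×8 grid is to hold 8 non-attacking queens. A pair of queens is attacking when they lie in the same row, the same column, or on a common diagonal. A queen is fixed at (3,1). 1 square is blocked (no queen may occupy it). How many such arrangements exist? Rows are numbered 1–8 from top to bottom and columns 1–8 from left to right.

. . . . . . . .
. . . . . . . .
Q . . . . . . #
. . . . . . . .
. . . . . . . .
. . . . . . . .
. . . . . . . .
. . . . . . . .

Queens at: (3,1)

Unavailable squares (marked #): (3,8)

Branch on row 1: col 2 → 1; col 4 → 4; col 5 → 4; col 6 → 4; col 7 → 1; col 8 → 2.
Sum: 1 + 4 + 4 + 4 + 1 + 2 = 16.

16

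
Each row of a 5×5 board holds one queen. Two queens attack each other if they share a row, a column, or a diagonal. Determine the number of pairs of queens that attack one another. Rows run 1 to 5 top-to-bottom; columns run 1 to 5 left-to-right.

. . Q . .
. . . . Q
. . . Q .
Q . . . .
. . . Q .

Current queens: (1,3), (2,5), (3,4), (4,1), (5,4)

Same column: (3,4)–(5,4) (column 4).
Same diagonal: (2,5)–(3,4) (|2−3| = |5−4| = 1).
Total attacking pairs: 2.

2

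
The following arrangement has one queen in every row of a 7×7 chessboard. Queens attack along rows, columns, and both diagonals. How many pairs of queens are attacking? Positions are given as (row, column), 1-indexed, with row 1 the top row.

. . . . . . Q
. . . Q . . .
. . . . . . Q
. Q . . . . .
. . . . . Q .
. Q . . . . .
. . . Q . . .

6

Same column: (1,7)–(3,7) (column 7); (2,4)–(7,4) (column 4); (4,2)–(6,2) (column 2).
Same diagonal: (1,7)–(6,2) (|1−6| = |7−2| = 5); (2,4)–(4,2) (|2−4| = |4−2| = 2); (5,6)–(7,4) (|5−7| = |6−4| = 2).
Total attacking pairs: 6.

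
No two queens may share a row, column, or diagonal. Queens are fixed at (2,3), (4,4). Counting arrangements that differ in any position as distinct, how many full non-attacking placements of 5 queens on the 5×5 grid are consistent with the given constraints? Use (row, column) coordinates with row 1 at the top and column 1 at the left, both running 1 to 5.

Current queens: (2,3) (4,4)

1

Branch on row 1: col 5 → 1.
Sum: 1 = 1.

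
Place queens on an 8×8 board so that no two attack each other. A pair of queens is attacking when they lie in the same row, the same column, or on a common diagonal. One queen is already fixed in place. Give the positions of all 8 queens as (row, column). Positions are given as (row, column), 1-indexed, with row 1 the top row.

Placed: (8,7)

(1,5) (2,3) (3,1) (4,6) (5,8) (6,2) (7,4) (8,7)

Row 1: attacked by (8,7)→{7}. Safe: 1, 2, 3, 4, 5, 6, 8. Place at column 5.
Row 2: attacked by (1,5)→{4,5,6}; (8,7)→{1,7}. Safe: 2, 3, 8. Place at column 3.
Row 3: attacked by (1,5)→{3,5,7}; (2,3)→{2,3,4}; (8,7)→{2,7}. Safe: 1, 6, 8. Place at column 1.
Row 4: attacked by (1,5)→{2,5,8}; (2,3)→{1,3,5}; (3,1)→{1,2}; (8,7)→{3,7}. Safe: 4, 6. Place at column 6.
Row 5: attacked by (1,5)→{1,5}; (2,3)→{3,6}; (3,1)→{1,3}; (4,6)→{5,6,7}; (8,7)→{4,7}. Safe: 2, 8. Place at column 8.
Row 6: attacked by (1,5)→{5}; (2,3)→{3,7}; (3,1)→{1,4}; (4,6)→{4,6,8}; (5,8)→{7,8}; (8,7)→{5,7}. Safe: 2. Place at column 2.
Row 7: attacked by (1,5)→{5}; (2,3)→{3,8}; (3,1)→{1,5}; (4,6)→{3,6}; (5,8)→{6,8}; (6,2)→{1,2,3}; (8,7)→{6,7,8}. Safe: 4. Place at column 4.
Columns [5, 3, 1, 6, 8, 2, 4, 7], r−c [-4, -1, 2, -2, -3, 4, 3, 1], r+c [6, 5, 4, 10, 13, 8, 11, 15] are all distinct, so no two queens attack.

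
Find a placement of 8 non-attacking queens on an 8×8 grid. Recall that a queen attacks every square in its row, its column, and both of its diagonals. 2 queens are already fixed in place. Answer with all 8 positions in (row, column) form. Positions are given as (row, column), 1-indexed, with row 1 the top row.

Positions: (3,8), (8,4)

(1,5) (2,1) (3,8) (4,6) (5,3) (6,7) (7,2) (8,4)

Row 1: attacked by (3,8)→{6,8}; (8,4)→{4}. Safe: 1, 2, 3, 5, 7. Place at column 5.
Row 2: attacked by (1,5)→{4,5,6}; (3,8)→{7,8}; (8,4)→{4}. Safe: 1, 2, 3. Place at column 1.
Row 4: attacked by (1,5)→{2,5,8}; (2,1)→{1,3}; (3,8)→{7,8}; (8,4)→{4,8}. Safe: 6. Place at column 6.
Row 5: attacked by (1,5)→{1,5}; (2,1)→{1,4}; (3,8)→{6,8}; (4,6)→{5,6,7}; (8,4)→{1,4,7}. Safe: 2, 3. Place at column 3.
Row 6: attacked by (1,5)→{5}; (2,1)→{1,5}; (3,8)→{5,8}; (4,6)→{4,6,8}; (5,3)→{2,3,4}; (8,4)→{2,4,6}. Safe: 7. Place at column 7.
Row 7: attacked by (1,5)→{5}; (2,1)→{1,6}; (3,8)→{4,8}; (4,6)→{3,6}; (5,3)→{1,3,5}; (6,7)→{6,7,8}; (8,4)→{3,4,5}. Safe: 2. Place at column 2.
Columns [5, 1, 8, 6, 3, 7, 2, 4], r−c [-4, 1, -5, -2, 2, -1, 5, 4], r+c [6, 3, 11, 10, 8, 13, 9, 12] are all distinct, so no two queens attack.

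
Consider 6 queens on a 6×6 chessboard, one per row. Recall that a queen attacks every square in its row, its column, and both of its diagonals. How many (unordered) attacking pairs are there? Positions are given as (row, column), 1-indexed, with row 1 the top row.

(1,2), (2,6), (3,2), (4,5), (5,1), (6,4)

2

Same column: (1,2)–(3,2) (column 2).
Same diagonal: (1,2)–(4,5) (|1−4| = |2−5| = 3).
Total attacking pairs: 2.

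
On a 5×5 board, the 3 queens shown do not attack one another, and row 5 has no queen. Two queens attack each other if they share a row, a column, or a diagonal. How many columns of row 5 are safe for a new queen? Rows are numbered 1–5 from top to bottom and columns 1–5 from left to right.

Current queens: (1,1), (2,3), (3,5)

2

(1,1) attacks row 5 at column 1 and diagonals 5.
(2,3) attacks row 5 at column 3.
(3,5) attacks row 5 at column 5 and diagonals 3.
Attacked columns: {1, 3, 5}. Safe: {2, 4}.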